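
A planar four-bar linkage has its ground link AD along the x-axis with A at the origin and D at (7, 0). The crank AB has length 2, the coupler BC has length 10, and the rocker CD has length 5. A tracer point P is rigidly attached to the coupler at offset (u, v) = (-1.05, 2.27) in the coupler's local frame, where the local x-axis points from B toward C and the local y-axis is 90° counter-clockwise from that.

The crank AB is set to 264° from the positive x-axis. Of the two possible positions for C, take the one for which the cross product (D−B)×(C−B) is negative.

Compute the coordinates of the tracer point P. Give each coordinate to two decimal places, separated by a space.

A=(0,0), D=(7.00,0)
B = A + 2.00·(cos264°, sin264°) = (-0.2091, -1.9890)
|BD| = 7.4784
circle(B,10.00) ∩ circle(D,5.00): a=8.7536, h=4.8346
  candidates: C₊=(6.9434,4.9997) cross=36.156; C₋=(9.5152,-4.3213) cross=-36.156
  mode - wants cross < 0 → take C=(9.5152,-4.3213) (cross=-36.156)
ex = (C−B)/|BC| = (0.9724,-0.2332); ey = (0.2332,0.9724)
P = B + -1.05·ex + 2.27·ey = (-0.7007,0.4632)

-0.70 0.46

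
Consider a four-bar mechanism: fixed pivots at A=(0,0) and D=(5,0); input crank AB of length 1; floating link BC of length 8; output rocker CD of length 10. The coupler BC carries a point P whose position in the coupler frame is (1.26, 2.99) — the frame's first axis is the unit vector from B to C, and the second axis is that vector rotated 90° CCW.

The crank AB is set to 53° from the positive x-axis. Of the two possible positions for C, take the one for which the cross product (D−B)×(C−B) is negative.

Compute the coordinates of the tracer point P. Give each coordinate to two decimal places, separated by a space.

A=(0,0), D=(5.00,0)
B = A + 1.00·(cos53°, sin53°) = (0.6018, 0.7986)
|BD| = 4.4701
circle(B,8.00) ∩ circle(D,10.00): a=-1.7917, h=7.7968
  candidates: C₊=(0.2319,8.7901) cross=34.852; C₋=(-2.5540,-6.5526) cross=-34.852
  mode - wants cross < 0 → take C=(-2.5540,-6.5526) (cross=-34.852)
ex = (C−B)/|BC| = (-0.3945,-0.9189); ey = (0.9189,-0.3945)
P = B + 1.26·ex + 2.99·ey = (2.8523,-1.5387)

2.85 -1.54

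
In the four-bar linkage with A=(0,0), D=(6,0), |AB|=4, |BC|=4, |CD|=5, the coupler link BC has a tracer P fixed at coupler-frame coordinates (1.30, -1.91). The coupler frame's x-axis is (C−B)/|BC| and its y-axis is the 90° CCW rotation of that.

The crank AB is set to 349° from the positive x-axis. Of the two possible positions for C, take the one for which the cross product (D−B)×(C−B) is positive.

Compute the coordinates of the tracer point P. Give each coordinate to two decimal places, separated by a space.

A=(0,0), D=(6.00,0)
B = A + 4.00·(cos349°, sin349°) = (3.9265, -0.7632)
|BD| = 2.2095
circle(B,4.00) ∩ circle(D,5.00): a=-0.9319, h=3.8899
  candidates: C₊=(1.7083,2.5653) cross=8.595; C₋=(4.3957,-4.7356) cross=-8.595
  mode + wants cross > 0 → take C=(1.7083,2.5653) (cross=8.595)
ex = (C−B)/|BC| = (-0.5546,0.8321); ey = (-0.8321,-0.5546)
P = B + 1.30·ex + -1.91·ey = (4.7950,1.3778)

4.79 1.38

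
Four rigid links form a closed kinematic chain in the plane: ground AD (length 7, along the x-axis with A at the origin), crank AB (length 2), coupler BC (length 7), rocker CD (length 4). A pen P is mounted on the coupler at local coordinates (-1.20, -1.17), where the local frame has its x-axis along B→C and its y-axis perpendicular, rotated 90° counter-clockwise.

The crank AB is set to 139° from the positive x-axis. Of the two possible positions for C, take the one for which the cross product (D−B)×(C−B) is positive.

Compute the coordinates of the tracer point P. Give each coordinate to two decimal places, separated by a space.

A=(0,0), D=(7.00,0)
B = A + 2.00·(cos139°, sin139°) = (-1.5094, 1.3121)
|BD| = 8.6100
circle(B,7.00) ∩ circle(D,4.00): a=6.2214, h=3.2085
  candidates: C₊=(5.1282,3.5350) cross=27.625; C₋=(4.1503,-2.8070) cross=-27.625
  mode + wants cross > 0 → take C=(5.1282,3.5350) (cross=27.625)
ex = (C−B)/|BC| = (0.9482,0.3176); ey = (-0.3176,0.9482)
P = B + -1.20·ex + -1.17·ey = (-2.2758,-0.1784)

-2.28 -0.18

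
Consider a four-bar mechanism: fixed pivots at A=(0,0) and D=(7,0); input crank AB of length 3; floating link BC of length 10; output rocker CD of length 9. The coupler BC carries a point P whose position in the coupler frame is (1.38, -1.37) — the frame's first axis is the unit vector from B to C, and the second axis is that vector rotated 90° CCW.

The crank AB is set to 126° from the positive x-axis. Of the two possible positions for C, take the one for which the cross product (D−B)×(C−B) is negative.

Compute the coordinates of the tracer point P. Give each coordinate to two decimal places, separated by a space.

A=(0,0), D=(7.00,0)
B = A + 3.00·(cos126°, sin126°) = (-1.7634, 2.4271)
|BD| = 9.0932
circle(B,10.00) ∩ circle(D,9.00): a=5.5914, h=8.2908
  candidates: C₊=(5.8380,8.9247) cross=75.390; C₋=(1.4123,-7.0553) cross=-75.390
  mode - wants cross < 0 → take C=(1.4123,-7.0553) (cross=-75.390)
ex = (C−B)/|BC| = (0.3176,-0.9482); ey = (0.9482,0.3176)
P = B + 1.38·ex + -1.37·ey = (-2.6242,0.6834)

-2.62 0.68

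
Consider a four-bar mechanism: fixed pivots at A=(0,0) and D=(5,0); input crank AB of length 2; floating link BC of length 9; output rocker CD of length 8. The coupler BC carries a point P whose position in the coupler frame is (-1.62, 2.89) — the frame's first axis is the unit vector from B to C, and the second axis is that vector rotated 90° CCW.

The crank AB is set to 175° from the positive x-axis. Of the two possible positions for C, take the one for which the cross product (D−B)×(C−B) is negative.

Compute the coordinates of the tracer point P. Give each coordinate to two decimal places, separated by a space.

A=(0,0), D=(5.00,0)
B = A + 2.00·(cos175°, sin175°) = (-1.9924, 0.1743)
|BD| = 6.9946
circle(B,9.00) ∩ circle(D,8.00): a=4.7125, h=7.6676
  candidates: C₊=(2.9097,7.7221) cross=53.632; C₋=(2.5276,-7.6084) cross=-53.632
  mode - wants cross < 0 → take C=(2.5276,-7.6084) (cross=-53.632)
ex = (C−B)/|BC| = (0.5022,-0.8647); ey = (0.8647,0.5022)
P = B + -1.62·ex + 2.89·ey = (-0.3069,3.0266)

-0.31 3.03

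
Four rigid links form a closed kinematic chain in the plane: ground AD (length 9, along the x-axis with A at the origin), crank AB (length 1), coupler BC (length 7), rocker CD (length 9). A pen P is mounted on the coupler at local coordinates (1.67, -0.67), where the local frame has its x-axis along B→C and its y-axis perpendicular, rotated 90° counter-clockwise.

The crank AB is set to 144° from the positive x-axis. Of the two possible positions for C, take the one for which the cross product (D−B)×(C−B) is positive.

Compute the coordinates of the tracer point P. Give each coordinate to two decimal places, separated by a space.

0.63 1.66

A=(0,0), D=(9.00,0)
B = A + 1.00·(cos144°, sin144°) = (-0.8090, 0.5878)
|BD| = 9.8266
circle(B,7.00) ∩ circle(D,9.00): a=3.2851, h=6.1813
  candidates: C₊=(2.8399,6.5615) cross=60.741; C₋=(2.1004,-5.7789) cross=-60.741
  mode + wants cross > 0 → take C=(2.8399,6.5615) (cross=60.741)
ex = (C−B)/|BC| = (0.5213,0.8534); ey = (-0.8534,0.5213)
P = B + 1.67·ex + -0.67·ey = (0.6333,1.6637)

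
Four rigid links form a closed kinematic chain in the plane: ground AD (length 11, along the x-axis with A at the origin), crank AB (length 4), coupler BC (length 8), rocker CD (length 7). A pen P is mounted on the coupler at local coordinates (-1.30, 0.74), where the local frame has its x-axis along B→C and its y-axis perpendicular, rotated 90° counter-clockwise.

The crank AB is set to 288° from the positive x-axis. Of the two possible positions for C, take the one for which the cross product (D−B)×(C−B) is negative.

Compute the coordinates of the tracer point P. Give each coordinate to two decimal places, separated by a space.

A=(0,0), D=(11.00,0)
B = A + 4.00·(cos288°, sin288°) = (1.2361, -3.8042)
|BD| = 10.4789
circle(B,8.00) ∩ circle(D,7.00): a=5.9552, h=5.3419
  candidates: C₊=(4.8456,3.3352) cross=55.977; C₋=(8.7243,-6.6197) cross=-55.977
  mode - wants cross < 0 → take C=(8.7243,-6.6197) (cross=-55.977)
ex = (C−B)/|BC| = (0.9360,-0.3519); ey = (0.3519,0.9360)
P = B + -1.30·ex + 0.74·ey = (0.2797,-2.6540)

0.28 -2.65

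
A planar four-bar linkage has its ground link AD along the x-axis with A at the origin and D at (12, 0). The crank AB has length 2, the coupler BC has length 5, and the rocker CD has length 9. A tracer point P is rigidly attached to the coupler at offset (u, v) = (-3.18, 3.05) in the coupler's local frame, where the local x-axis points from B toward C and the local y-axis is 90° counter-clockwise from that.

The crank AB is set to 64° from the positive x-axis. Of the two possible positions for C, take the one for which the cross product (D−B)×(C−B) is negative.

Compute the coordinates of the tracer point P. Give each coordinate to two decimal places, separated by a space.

A=(0,0), D=(12.00,0)
B = A + 2.00·(cos64°, sin64°) = (0.8767, 1.7976)
|BD| = 11.2676
circle(B,5.00) ∩ circle(D,9.00): a=3.1488, h=3.8840
  candidates: C₊=(4.6048,5.1295) cross=43.763; C₋=(3.3656,-2.5390) cross=-43.763
  mode - wants cross < 0 → take C=(3.3656,-2.5390) (cross=-43.763)
ex = (C−B)/|BC| = (0.4978,-0.8673); ey = (0.8673,0.4978)
P = B + -3.18·ex + 3.05·ey = (1.9392,6.0738)

1.94 6.07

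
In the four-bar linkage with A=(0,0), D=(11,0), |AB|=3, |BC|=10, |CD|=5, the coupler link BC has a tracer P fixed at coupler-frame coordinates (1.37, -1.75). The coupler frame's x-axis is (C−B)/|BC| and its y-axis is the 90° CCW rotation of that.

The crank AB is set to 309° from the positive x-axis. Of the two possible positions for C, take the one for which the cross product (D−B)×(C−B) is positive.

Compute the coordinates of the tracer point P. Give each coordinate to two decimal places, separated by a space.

A=(0,0), D=(11.00,0)
B = A + 3.00·(cos309°, sin309°) = (1.8880, -2.3314)
|BD| = 9.4056
circle(B,10.00) ∩ circle(D,5.00): a=8.6898, h=4.9485
  candidates: C₊=(9.0799,4.6166) cross=46.543; C₋=(11.5332,-4.9715) cross=-46.543
  mode + wants cross > 0 → take C=(9.0799,4.6166) (cross=46.543)
ex = (C−B)/|BC| = (0.7192,0.6948); ey = (-0.6948,0.7192)
P = B + 1.37·ex + -1.75·ey = (4.0892,-2.6381)

4.09 -2.64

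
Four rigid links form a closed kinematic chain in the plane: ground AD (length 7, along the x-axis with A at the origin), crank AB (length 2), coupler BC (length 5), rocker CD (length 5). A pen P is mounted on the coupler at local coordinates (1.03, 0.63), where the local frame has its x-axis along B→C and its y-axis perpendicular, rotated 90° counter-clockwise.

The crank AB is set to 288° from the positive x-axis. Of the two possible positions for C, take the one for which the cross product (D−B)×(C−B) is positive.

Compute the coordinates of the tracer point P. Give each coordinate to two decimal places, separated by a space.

A=(0,0), D=(7.00,0)
B = A + 2.00·(cos288°, sin288°) = (0.6180, -1.9021)
|BD| = 6.6594
circle(B,5.00) ∩ circle(D,5.00): a=3.3297, h=3.7300
  candidates: C₊=(2.7436,2.6236) cross=24.840; C₋=(4.8744,-4.5257) cross=-24.840
  mode + wants cross > 0 → take C=(2.7436,2.6236) (cross=24.840)
ex = (C−B)/|BC| = (0.4251,0.9051); ey = (-0.9051,0.4251)
P = B + 1.03·ex + 0.63·ey = (0.4857,-0.7020)

0.49 -0.70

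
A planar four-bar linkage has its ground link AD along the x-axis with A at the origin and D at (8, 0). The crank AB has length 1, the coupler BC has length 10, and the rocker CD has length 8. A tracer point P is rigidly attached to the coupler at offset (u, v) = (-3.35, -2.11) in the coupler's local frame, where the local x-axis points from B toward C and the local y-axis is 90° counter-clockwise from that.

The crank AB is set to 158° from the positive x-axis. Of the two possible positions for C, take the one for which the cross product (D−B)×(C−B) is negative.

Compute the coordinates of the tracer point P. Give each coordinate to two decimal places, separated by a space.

A=(0,0), D=(8.00,0)
B = A + 1.00·(cos158°, sin158°) = (-0.9272, 0.3746)
|BD| = 8.9350
circle(B,10.00) ∩ circle(D,8.00): a=6.4821, h=7.6146
  candidates: C₊=(5.8684,7.7108) cross=68.037; C₋=(5.2299,-7.5051) cross=-68.037
  mode - wants cross < 0 → take C=(5.2299,-7.5051) (cross=-68.037)
ex = (C−B)/|BC| = (0.6157,-0.7880); ey = (0.7880,0.6157)
P = B + -3.35·ex + -2.11·ey = (-4.6524,1.7152)

-4.65 1.72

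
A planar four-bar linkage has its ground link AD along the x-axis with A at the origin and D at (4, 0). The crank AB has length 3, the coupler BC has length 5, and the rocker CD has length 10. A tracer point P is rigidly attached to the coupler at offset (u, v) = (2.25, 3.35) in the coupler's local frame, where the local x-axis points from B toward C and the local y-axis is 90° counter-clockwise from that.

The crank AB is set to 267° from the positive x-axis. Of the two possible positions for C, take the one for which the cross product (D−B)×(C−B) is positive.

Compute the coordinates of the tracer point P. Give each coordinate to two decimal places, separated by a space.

A=(0,0), D=(4.00,0)
B = A + 3.00·(cos267°, sin267°) = (-0.1570, -2.9959)
|BD| = 5.1241
circle(B,5.00) ∩ circle(D,10.00): a=-4.7564, h=1.5417
  candidates: C₊=(-4.9171,-4.5260) cross=7.900; C₋=(-3.1143,-7.0276) cross=-7.900
  mode + wants cross > 0 → take C=(-4.9171,-4.5260) (cross=7.900)
ex = (C−B)/|BC| = (-0.9520,-0.3060); ey = (0.3060,-0.9520)
P = B + 2.25·ex + 3.35·ey = (-1.2739,-6.8737)

-1.27 -6.87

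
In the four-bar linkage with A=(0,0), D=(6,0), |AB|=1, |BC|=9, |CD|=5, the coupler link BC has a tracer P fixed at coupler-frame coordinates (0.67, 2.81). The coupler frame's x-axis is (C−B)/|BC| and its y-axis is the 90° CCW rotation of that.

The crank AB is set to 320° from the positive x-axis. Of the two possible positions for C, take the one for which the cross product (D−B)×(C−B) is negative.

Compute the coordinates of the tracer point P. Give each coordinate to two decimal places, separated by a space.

2.40 1.74

A=(0,0), D=(6.00,0)
B = A + 1.00·(cos320°, sin320°) = (0.7660, -0.6428)
|BD| = 5.2733
circle(B,9.00) ∩ circle(D,5.00): a=7.9464, h=4.2254
  candidates: C₊=(8.1382,4.5198) cross=22.282; C₋=(9.1683,-3.8681) cross=-22.282
  mode - wants cross < 0 → take C=(9.1683,-3.8681) (cross=-22.282)
ex = (C−B)/|BC| = (0.9336,-0.3584); ey = (0.3584,0.9336)
P = B + 0.67·ex + 2.81·ey = (2.3986,1.7405)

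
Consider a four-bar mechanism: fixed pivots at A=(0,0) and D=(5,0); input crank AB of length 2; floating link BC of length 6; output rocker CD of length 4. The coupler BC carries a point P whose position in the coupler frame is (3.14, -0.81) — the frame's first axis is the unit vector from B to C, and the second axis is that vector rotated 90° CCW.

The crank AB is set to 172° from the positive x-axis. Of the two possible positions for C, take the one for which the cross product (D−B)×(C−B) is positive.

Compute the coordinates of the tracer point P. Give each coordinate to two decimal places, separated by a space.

A=(0,0), D=(5.00,0)
B = A + 2.00·(cos172°, sin172°) = (-1.9805, 0.2783)
|BD| = 6.9861
circle(B,6.00) ∩ circle(D,4.00): a=4.9245, h=3.4278
  candidates: C₊=(3.0766,3.5072) cross=23.947; C₋=(2.8034,-3.3429) cross=-23.947
  mode + wants cross > 0 → take C=(3.0766,3.5072) (cross=23.947)
ex = (C−B)/|BC| = (0.8429,0.5381); ey = (-0.5381,0.8429)
P = B + 3.14·ex + -0.81·ey = (1.1019,1.2854)

1.10 1.29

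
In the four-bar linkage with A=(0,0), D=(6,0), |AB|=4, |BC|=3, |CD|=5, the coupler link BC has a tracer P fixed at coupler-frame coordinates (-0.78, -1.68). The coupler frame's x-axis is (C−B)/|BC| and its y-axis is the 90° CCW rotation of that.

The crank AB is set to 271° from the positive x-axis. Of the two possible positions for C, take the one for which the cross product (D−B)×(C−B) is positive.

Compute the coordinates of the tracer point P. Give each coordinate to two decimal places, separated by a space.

A=(0,0), D=(6.00,0)
B = A + 4.00·(cos271°, sin271°) = (0.0698, -3.9994)
|BD| = 7.1528
circle(B,3.00) ∩ circle(D,5.00): a=2.4579, h=1.7200
  candidates: C₊=(1.1459,-1.1990) cross=12.303; C₋=(3.0694,-4.0511) cross=-12.303
  mode + wants cross > 0 → take C=(1.1459,-1.1990) (cross=12.303)
ex = (C−B)/|BC| = (0.3587,0.9335); ey = (-0.9335,0.3587)
P = B + -0.78·ex + -1.68·ey = (1.3582,-5.3301)

1.36 -5.33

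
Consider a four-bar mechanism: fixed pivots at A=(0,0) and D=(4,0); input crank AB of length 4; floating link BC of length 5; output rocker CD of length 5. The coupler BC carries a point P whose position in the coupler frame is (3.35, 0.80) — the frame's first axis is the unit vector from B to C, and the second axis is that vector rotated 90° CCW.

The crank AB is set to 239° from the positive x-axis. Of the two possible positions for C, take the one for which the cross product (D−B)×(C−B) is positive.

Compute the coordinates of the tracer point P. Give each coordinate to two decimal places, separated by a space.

A=(0,0), D=(4.00,0)
B = A + 4.00·(cos239°, sin239°) = (-2.0602, -3.4287)
|BD| = 6.9628
circle(B,5.00) ∩ circle(D,5.00): a=3.4814, h=3.5888
  candidates: C₊=(-0.7973,1.4092) cross=24.988; C₋=(2.7371,-4.8379) cross=-24.988
  mode + wants cross > 0 → take C=(-0.7973,1.4092) (cross=24.988)
ex = (C−B)/|BC| = (0.2526,0.9676); ey = (-0.9676,0.2526)
P = B + 3.35·ex + 0.80·ey = (-1.9881,0.0148)

-1.99 0.01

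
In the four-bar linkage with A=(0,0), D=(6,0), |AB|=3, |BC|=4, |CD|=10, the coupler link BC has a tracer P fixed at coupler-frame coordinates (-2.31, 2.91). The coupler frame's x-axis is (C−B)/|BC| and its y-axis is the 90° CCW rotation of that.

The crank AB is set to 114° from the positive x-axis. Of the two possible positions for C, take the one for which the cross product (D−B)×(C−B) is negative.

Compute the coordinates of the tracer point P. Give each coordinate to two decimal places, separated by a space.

2.48 2.38

A=(0,0), D=(6.00,0)
B = A + 3.00·(cos114°, sin114°) = (-1.2202, 2.7406)
|BD| = 7.7229
circle(B,4.00) ∩ circle(D,10.00): a=-1.5770, h=3.6760
  candidates: C₊=(-1.3900,6.7370) cross=28.389; C₋=(-3.9991,-0.1365) cross=-28.389
  mode - wants cross < 0 → take C=(-3.9991,-0.1365) (cross=-28.389)
ex = (C−B)/|BC| = (-0.6947,-0.7193); ey = (0.7193,-0.6947)
P = B + -2.31·ex + 2.91·ey = (2.4777,2.3806)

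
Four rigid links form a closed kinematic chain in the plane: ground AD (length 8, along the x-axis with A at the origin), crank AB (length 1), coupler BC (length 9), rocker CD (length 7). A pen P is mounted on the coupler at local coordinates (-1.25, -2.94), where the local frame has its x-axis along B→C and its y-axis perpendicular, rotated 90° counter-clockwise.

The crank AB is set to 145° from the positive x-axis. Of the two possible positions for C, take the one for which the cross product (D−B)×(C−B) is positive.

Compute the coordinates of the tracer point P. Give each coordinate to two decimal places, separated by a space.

0.24 -2.44

A=(0,0), D=(8.00,0)
B = A + 1.00·(cos145°, sin145°) = (-0.8192, 0.5736)
|BD| = 8.8378
circle(B,9.00) ∩ circle(D,7.00): a=6.2293, h=6.4958
  candidates: C₊=(5.8186,6.6514) cross=57.409; C₋=(4.9754,-6.3128) cross=-57.409
  mode + wants cross > 0 → take C=(5.8186,6.6514) (cross=57.409)
ex = (C−B)/|BC| = (0.7375,0.6753); ey = (-0.6753,0.7375)
P = B + -1.25·ex + -2.94·ey = (0.2444,-2.4389)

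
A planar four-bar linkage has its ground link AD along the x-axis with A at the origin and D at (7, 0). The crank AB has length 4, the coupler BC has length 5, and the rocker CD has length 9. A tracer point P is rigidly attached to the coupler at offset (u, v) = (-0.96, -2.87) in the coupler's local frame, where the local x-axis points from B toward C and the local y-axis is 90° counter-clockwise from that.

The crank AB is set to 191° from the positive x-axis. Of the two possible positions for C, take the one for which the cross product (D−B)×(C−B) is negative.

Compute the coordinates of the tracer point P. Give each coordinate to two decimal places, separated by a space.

-6.75 -1.86

A=(0,0), D=(7.00,0)
B = A + 4.00·(cos191°, sin191°) = (-3.9265, -0.7632)
|BD| = 10.9531
circle(B,5.00) ∩ circle(D,9.00): a=2.9202, h=4.0586
  candidates: C₊=(-1.2962,3.4890) cross=44.454; C₋=(-0.7306,-4.6085) cross=-44.454
  mode - wants cross < 0 → take C=(-0.7306,-4.6085) (cross=-44.454)
ex = (C−B)/|BC| = (0.6392,-0.7691); ey = (0.7691,0.6392)
P = B + -0.96·ex + -2.87·ey = (-6.7473,-1.8594)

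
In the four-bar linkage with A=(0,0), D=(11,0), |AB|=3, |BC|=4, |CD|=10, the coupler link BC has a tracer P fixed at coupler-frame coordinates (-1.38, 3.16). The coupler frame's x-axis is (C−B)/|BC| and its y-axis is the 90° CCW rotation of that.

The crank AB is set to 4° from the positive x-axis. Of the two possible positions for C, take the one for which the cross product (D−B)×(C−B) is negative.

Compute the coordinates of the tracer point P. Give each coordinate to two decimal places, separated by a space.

A=(0,0), D=(11.00,0)
B = A + 3.00·(cos4°, sin4°) = (2.9927, 0.2093)
|BD| = 8.0100
circle(B,4.00) ∩ circle(D,10.00): a=-1.2384, h=3.8035
  candidates: C₊=(1.8541,4.0438) cross=30.466; C₋=(1.6553,-3.5605) cross=-30.466
  mode - wants cross < 0 → take C=(1.6553,-3.5605) (cross=-30.466)
ex = (C−B)/|BC| = (-0.3343,-0.9425); ey = (0.9425,-0.3343)
P = B + -1.38·ex + 3.16·ey = (6.4322,0.4534)

6.43 0.45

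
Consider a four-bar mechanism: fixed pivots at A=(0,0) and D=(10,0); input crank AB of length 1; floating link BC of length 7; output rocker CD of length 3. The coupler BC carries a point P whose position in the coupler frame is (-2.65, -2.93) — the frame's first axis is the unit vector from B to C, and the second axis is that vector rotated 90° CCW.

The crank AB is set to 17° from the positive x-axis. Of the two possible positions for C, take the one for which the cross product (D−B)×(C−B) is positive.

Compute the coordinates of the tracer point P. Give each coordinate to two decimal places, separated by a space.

-0.91 -3.19

A=(0,0), D=(10.00,0)
B = A + 1.00·(cos17°, sin17°) = (0.9563, 0.2924)
|BD| = 9.0484
circle(B,7.00) ∩ circle(D,3.00): a=6.7345, h=1.9094
  candidates: C₊=(7.7490,1.9832) cross=17.277; C₋=(7.6256,-1.8337) cross=-17.277
  mode + wants cross > 0 → take C=(7.7490,1.9832) (cross=17.277)
ex = (C−B)/|BC| = (0.9704,0.2415); ey = (-0.2415,0.9704)
P = B + -2.65·ex + -2.93·ey = (-0.9075,-3.1910)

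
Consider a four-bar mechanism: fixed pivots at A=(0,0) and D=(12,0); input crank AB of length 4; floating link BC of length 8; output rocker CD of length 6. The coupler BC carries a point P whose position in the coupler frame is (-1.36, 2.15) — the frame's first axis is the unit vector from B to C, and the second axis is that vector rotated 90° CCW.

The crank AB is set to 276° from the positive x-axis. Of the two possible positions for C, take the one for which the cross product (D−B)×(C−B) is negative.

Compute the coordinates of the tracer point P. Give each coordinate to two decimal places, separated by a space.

-0.72 -1.70

A=(0,0), D=(12.00,0)
B = A + 4.00·(cos276°, sin276°) = (0.4181, -3.9781)
|BD| = 12.2460
circle(B,8.00) ∩ circle(D,6.00): a=7.2662, h=3.3469
  candidates: C₊=(6.2031,1.5477) cross=40.986; C₋=(8.3775,-4.7831) cross=-40.986
  mode - wants cross < 0 → take C=(8.3775,-4.7831) (cross=-40.986)
ex = (C−B)/|BC| = (0.9949,-0.1006); ey = (0.1006,0.9949)
P = B + -1.36·ex + 2.15·ey = (-0.7186,-1.7022)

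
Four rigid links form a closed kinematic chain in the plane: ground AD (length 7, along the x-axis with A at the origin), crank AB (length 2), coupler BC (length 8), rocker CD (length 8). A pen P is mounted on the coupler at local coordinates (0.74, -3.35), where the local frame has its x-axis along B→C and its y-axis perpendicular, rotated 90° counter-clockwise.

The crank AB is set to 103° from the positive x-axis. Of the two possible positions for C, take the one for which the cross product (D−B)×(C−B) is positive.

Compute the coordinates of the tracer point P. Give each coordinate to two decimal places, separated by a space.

A=(0,0), D=(7.00,0)
B = A + 2.00·(cos103°, sin103°) = (-0.4499, 1.9487)
|BD| = 7.7006
circle(B,8.00) ∩ circle(D,8.00): a=3.8503, h=7.0125
  candidates: C₊=(5.0497,7.7586) cross=54.000; C₋=(1.5004,-5.8099) cross=-54.000
  mode + wants cross > 0 → take C=(5.0497,7.7586) (cross=54.000)
ex = (C−B)/|BC| = (0.6874,0.7262); ey = (-0.7262,0.6874)
P = B + 0.74·ex + -3.35·ey = (2.4917,0.1832)

2.49 0.18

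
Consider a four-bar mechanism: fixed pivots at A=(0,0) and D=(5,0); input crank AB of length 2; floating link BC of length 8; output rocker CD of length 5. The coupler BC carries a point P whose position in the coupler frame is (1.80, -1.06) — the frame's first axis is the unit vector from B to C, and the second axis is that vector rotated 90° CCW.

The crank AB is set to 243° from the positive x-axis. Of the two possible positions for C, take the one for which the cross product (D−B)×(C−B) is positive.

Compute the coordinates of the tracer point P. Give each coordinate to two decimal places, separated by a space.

A=(0,0), D=(5.00,0)
B = A + 2.00·(cos243°, sin243°) = (-0.9080, -1.7820)
|BD| = 6.1709
circle(B,8.00) ∩ circle(D,5.00): a=6.2454, h=4.9994
  candidates: C₊=(3.6277,4.8080) cross=30.851; C₋=(6.5151,-4.7649) cross=-30.851
  mode + wants cross > 0 → take C=(3.6277,4.8080) (cross=30.851)
ex = (C−B)/|BC| = (0.5670,0.8237); ey = (-0.8237,0.5670)
P = B + 1.80·ex + -1.06·ey = (0.9857,-0.9002)

0.99 -0.90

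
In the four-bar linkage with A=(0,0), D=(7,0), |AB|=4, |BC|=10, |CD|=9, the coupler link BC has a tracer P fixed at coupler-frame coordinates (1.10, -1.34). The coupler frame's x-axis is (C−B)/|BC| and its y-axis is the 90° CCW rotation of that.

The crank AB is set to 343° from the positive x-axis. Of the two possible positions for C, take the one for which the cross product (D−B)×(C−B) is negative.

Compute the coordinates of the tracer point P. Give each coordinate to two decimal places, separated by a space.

A=(0,0), D=(7.00,0)
B = A + 4.00·(cos343°, sin343°) = (3.8252, -1.1695)
|BD| = 3.3833
circle(B,10.00) ∩ circle(D,9.00): a=4.4995, h=8.9305
  candidates: C₊=(4.9605,8.7659) cross=30.215; C₋=(11.1343,-7.9942) cross=-30.215
  mode - wants cross < 0 → take C=(11.1343,-7.9942) (cross=-30.215)
ex = (C−B)/|BC| = (0.7309,-0.6825); ey = (0.6825,0.7309)
P = B + 1.10·ex + -1.34·ey = (3.7147,-2.8996)

3.71 -2.90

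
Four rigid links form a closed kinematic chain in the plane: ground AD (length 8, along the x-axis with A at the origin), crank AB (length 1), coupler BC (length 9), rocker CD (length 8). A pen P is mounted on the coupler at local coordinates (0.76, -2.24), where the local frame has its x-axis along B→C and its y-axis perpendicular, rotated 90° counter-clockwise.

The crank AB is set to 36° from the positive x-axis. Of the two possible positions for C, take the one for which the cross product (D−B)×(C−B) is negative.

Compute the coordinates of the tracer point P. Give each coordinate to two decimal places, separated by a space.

A=(0,0), D=(8.00,0)
B = A + 1.00·(cos36°, sin36°) = (0.8090, 0.5878)
|BD| = 7.2150
circle(B,9.00) ∩ circle(D,8.00): a=4.7856, h=7.6222
  candidates: C₊=(6.1997,7.7948) cross=54.994; C₋=(4.9577,-7.3990) cross=-54.994
  mode - wants cross < 0 → take C=(4.9577,-7.3990) (cross=-54.994)
ex = (C−B)/|BC| = (0.4610,-0.8874); ey = (0.8874,0.4610)
P = B + 0.76·ex + -2.24·ey = (-0.8285,-1.1192)

-0.83 -1.12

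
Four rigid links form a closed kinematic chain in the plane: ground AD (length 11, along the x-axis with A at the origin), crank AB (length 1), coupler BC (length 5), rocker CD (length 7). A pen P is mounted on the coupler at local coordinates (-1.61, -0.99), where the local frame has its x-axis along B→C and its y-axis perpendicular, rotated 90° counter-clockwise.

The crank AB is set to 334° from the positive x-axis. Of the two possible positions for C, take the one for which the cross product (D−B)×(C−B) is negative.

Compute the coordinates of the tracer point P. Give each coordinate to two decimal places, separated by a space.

A=(0,0), D=(11.00,0)
B = A + 1.00·(cos334°, sin334°) = (0.8988, -0.4384)
|BD| = 10.1107
circle(B,5.00) ∩ circle(D,7.00): a=3.8685, h=3.1678
  candidates: C₊=(4.6263,2.8941) cross=32.028; C₋=(4.9010,-3.4354) cross=-32.028
  mode - wants cross < 0 → take C=(4.9010,-3.4354) (cross=-32.028)
ex = (C−B)/|BC| = (0.8004,-0.5994); ey = (0.5994,0.8004)
P = B + -1.61·ex + -0.99·ey = (-0.9833,-0.2658)

-0.98 -0.27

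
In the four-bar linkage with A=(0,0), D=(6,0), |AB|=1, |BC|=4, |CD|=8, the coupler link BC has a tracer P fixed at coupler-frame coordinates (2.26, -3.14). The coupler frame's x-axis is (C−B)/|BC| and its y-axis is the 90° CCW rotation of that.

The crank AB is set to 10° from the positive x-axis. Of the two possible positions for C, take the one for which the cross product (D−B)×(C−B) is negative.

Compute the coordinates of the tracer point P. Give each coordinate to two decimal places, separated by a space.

A=(0,0), D=(6.00,0)
B = A + 1.00·(cos10°, sin10°) = (0.9848, 0.1736)
|BD| = 5.0182
circle(B,4.00) ∩ circle(D,8.00): a=-2.2735, h=3.2911
  candidates: C₊=(-1.1734,3.5414) cross=16.515; C₋=(-1.4012,-3.0368) cross=-16.515
  mode - wants cross < 0 → take C=(-1.4012,-3.0368) (cross=-16.515)
ex = (C−B)/|BC| = (-0.5965,-0.8026); ey = (0.8026,-0.5965)
P = B + 2.26·ex + -3.14·ey = (-2.8835,0.2328)

-2.88 0.23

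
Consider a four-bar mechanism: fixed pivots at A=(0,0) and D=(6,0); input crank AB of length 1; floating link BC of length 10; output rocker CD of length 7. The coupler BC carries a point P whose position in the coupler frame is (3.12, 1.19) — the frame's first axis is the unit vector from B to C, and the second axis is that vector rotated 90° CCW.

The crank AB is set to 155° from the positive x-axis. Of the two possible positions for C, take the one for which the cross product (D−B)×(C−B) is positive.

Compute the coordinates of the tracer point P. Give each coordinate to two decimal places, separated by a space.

0.67 3.36

A=(0,0), D=(6.00,0)
B = A + 1.00·(cos155°, sin155°) = (-0.9063, 0.4226)
|BD| = 6.9192
circle(B,10.00) ∩ circle(D,7.00): a=7.1450, h=6.9964
  candidates: C₊=(6.6527,6.9695) cross=48.409; C₋=(5.7980,-6.9971) cross=-48.409
  mode + wants cross > 0 → take C=(6.6527,6.9695) (cross=48.409)
ex = (C−B)/|BC| = (0.7559,0.6547); ey = (-0.6547,0.7559)
P = B + 3.12·ex + 1.19·ey = (0.6730,3.3648)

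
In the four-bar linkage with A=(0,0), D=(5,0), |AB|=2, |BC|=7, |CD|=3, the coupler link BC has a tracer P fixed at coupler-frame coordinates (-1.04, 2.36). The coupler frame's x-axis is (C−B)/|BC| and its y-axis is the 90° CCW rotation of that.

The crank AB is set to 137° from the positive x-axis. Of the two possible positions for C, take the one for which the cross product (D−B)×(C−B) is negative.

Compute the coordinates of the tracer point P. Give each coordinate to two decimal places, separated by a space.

A=(0,0), D=(5.00,0)
B = A + 2.00·(cos137°, sin137°) = (-1.4627, 1.3640)
|BD| = 6.6051
circle(B,7.00) ∩ circle(D,3.00): a=6.3305, h=2.9874
  candidates: C₊=(5.3483,2.9797) cross=19.732; C₋=(4.1144,-2.8663) cross=-19.732
  mode - wants cross < 0 → take C=(4.1144,-2.8663) (cross=-19.732)
ex = (C−B)/|BC| = (0.7967,-0.6043); ey = (0.6043,0.7967)
P = B + -1.04·ex + 2.36·ey = (-0.8651,3.8728)

-0.87 3.87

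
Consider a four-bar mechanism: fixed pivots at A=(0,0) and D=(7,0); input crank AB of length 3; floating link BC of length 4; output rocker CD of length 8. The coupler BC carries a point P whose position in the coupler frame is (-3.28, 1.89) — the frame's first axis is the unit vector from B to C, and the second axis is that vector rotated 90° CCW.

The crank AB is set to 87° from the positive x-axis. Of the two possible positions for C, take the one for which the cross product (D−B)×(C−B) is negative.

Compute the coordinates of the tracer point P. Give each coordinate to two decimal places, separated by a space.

A=(0,0), D=(7.00,0)
B = A + 3.00·(cos87°, sin87°) = (0.1570, 2.9959)
|BD| = 7.4701
circle(B,4.00) ∩ circle(D,8.00): a=0.5222, h=3.9658
  candidates: C₊=(2.2259,6.4193) cross=29.625; C₋=(-0.9551,-0.8464) cross=-29.625
  mode - wants cross < 0 → take C=(-0.9551,-0.8464) (cross=-29.625)
ex = (C−B)/|BC| = (-0.2780,-0.9606); ey = (0.9606,-0.2780)
P = B + -3.28·ex + 1.89·ey = (2.8844,5.6211)

2.88 5.62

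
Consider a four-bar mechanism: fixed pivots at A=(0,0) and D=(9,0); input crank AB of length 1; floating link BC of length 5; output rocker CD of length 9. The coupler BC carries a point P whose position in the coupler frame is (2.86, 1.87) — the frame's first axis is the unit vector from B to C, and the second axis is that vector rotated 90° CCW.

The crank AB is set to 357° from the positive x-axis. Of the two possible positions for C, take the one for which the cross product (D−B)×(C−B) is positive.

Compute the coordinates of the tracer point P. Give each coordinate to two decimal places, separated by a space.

A=(0,0), D=(9.00,0)
B = A + 1.00·(cos357°, sin357°) = (0.9986, -0.0523)
|BD| = 8.0015
circle(B,5.00) ∩ circle(D,9.00): a=0.5014, h=4.9748
  candidates: C₊=(1.4675,4.9256) cross=39.806; C₋=(1.5326,-5.0237) cross=-39.806
  mode + wants cross > 0 → take C=(1.4675,4.9256) (cross=39.806)
ex = (C−B)/|BC| = (0.0938,0.9956); ey = (-0.9956,0.0938)
P = B + 2.86·ex + 1.87·ey = (-0.5949,2.9704)

-0.59 2.97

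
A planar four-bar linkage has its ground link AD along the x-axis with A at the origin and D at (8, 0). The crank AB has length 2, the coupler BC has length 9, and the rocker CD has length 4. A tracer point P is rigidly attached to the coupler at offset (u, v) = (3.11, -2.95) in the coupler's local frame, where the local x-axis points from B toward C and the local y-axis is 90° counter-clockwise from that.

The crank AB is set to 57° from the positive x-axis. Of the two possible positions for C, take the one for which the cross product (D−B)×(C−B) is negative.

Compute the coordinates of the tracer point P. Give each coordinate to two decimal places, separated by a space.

A=(0,0), D=(8.00,0)
B = A + 2.00·(cos57°, sin57°) = (1.0893, 1.6773)
|BD| = 7.1114
circle(B,9.00) ∩ circle(D,4.00): a=8.1258, h=3.8692
  candidates: C₊=(9.8985,3.5208) cross=27.515; C₋=(8.0732,-3.9993) cross=-27.515
  mode - wants cross < 0 → take C=(8.0732,-3.9993) (cross=-27.515)
ex = (C−B)/|BC| = (0.7760,-0.6307); ey = (0.6307,0.7760)
P = B + 3.11·ex + -2.95·ey = (1.6419,-2.5734)

1.64 -2.57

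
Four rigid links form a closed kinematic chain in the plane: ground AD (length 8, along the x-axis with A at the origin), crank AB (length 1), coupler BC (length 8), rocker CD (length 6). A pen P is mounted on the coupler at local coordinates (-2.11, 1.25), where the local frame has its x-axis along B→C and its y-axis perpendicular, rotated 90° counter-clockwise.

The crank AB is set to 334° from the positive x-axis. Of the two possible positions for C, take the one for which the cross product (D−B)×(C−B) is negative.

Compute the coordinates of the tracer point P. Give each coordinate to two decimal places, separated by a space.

A=(0,0), D=(8.00,0)
B = A + 1.00·(cos334°, sin334°) = (0.8988, -0.4384)
|BD| = 7.1147
circle(B,8.00) ∩ circle(D,6.00): a=5.5251, h=5.7856
  candidates: C₊=(6.0569,5.6767) cross=41.163; C₋=(6.7699,-5.8725) cross=-41.163
  mode - wants cross < 0 → take C=(6.7699,-5.8725) (cross=-41.163)
ex = (C−B)/|BC| = (0.7339,-0.6793); ey = (0.6793,0.7339)
P = B + -2.11·ex + 1.25·ey = (0.1994,1.9123)

0.20 1.91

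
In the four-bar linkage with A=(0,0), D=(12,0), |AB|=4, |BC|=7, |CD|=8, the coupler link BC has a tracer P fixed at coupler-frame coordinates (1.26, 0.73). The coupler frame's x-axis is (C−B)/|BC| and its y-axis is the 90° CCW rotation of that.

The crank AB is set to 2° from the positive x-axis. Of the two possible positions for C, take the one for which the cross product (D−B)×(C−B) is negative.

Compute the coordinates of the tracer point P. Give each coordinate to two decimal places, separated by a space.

5.19 -0.69

A=(0,0), D=(12.00,0)
B = A + 4.00·(cos2°, sin2°) = (3.9976, 0.1396)
|BD| = 8.0037
circle(B,7.00) ∩ circle(D,8.00): a=3.0648, h=6.2934
  candidates: C₊=(7.1716,6.3786) cross=50.370; C₋=(6.9521,-6.2063) cross=-50.370
  mode - wants cross < 0 → take C=(6.9521,-6.2063) (cross=-50.370)
ex = (C−B)/|BC| = (0.4221,-0.9066); ey = (0.9066,0.4221)
P = B + 1.26·ex + 0.73·ey = (5.1912,-0.6946)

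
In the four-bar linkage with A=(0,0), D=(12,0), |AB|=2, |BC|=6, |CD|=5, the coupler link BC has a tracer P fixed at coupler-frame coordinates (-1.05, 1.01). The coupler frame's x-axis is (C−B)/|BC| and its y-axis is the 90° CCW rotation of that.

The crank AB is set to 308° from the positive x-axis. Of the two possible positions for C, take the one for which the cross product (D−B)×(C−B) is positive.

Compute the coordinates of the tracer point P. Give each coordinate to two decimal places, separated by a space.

-0.06 -0.89

A=(0,0), D=(12.00,0)
B = A + 2.00·(cos308°, sin308°) = (1.2313, -1.5760)
|BD| = 10.8834
circle(B,6.00) ∩ circle(D,5.00): a=5.9471, h=0.7953
  candidates: C₊=(7.0005,0.0721) cross=8.656; C₋=(7.2309,-1.5018) cross=-8.656
  mode + wants cross > 0 → take C=(7.0005,0.0721) (cross=8.656)
ex = (C−B)/|BC| = (0.9615,0.2747); ey = (-0.2747,0.9615)
P = B + -1.05·ex + 1.01·ey = (-0.0557,-0.8933)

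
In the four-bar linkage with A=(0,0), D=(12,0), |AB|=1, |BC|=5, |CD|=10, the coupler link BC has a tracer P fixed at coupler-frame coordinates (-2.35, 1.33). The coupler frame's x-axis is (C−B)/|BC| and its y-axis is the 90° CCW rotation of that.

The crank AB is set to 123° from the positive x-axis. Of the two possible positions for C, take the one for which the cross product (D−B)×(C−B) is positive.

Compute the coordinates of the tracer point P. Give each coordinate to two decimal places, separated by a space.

-3.15 0.13

A=(0,0), D=(12.00,0)
B = A + 1.00·(cos123°, sin123°) = (-0.5446, 0.8387)
|BD| = 12.5726
circle(B,5.00) ∩ circle(D,10.00): a=3.3037, h=3.7531
  candidates: C₊=(3.0020,4.3631) cross=47.187; C₋=(2.5013,-3.1265) cross=-47.187
  mode + wants cross > 0 → take C=(3.0020,4.3631) (cross=47.187)
ex = (C−B)/|BC| = (0.7093,0.7049); ey = (-0.7049,0.7093)
P = B + -2.35·ex + 1.33·ey = (-3.1491,0.1256)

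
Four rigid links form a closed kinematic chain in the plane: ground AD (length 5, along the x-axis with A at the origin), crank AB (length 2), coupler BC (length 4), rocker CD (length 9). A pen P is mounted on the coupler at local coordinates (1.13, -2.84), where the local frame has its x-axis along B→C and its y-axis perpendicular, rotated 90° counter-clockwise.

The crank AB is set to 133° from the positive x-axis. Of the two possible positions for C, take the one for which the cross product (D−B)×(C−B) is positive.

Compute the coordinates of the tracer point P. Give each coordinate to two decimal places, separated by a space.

A=(0,0), D=(5.00,0)
B = A + 2.00·(cos133°, sin133°) = (-1.3640, 1.4627)
|BD| = 6.5299
circle(B,4.00) ∩ circle(D,9.00): a=-1.7121, h=3.6151
  candidates: C₊=(-2.2228,5.3694) cross=23.606; C₋=(-3.8424,-1.6770) cross=-23.606
  mode + wants cross > 0 → take C=(-2.2228,5.3694) (cross=23.606)
ex = (C−B)/|BC| = (-0.2147,0.9767); ey = (-0.9767,-0.2147)
P = B + 1.13·ex + -2.84·ey = (1.1671,3.1761)

1.17 3.18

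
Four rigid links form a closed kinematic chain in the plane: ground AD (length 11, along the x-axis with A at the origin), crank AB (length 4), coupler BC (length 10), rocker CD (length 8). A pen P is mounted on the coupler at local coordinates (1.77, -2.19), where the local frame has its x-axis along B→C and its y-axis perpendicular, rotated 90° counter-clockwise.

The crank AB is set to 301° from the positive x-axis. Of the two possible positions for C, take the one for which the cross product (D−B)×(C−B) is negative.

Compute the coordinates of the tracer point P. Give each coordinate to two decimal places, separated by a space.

A=(0,0), D=(11.00,0)
B = A + 4.00·(cos301°, sin301°) = (2.0602, -3.4287)
|BD| = 9.5748
circle(B,10.00) ∩ circle(D,8.00): a=6.6673, h=7.4530
  candidates: C₊=(5.6165,5.9176) cross=71.361; C₋=(10.9542,-7.9999) cross=-71.361
  mode - wants cross < 0 → take C=(10.9542,-7.9999) (cross=-71.361)
ex = (C−B)/|BC| = (0.8894,-0.4571); ey = (0.4571,0.8894)
P = B + 1.77·ex + -2.19·ey = (2.6333,-6.1856)

2.63 -6.19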